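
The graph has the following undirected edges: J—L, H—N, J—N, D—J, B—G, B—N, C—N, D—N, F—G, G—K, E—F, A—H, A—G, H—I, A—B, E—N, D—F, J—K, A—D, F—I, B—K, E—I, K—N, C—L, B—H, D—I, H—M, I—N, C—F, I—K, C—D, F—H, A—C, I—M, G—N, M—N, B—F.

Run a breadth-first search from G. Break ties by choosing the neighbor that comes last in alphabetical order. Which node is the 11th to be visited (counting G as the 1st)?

E

Visit G; enqueue N, K, F, B, A → queue [N, K, F, B, A]
Visit N; enqueue M, J, I, H, E, D, C → queue [K, F, B, A, M, J, I, H, E, D, C]
Visit K → queue [F, B, A, M, J, I, H, E, D, C]
Visit F → queue [B, A, M, J, I, H, E, D, C]
Visit B → queue [A, M, J, I, H, E, D, C]
Visit A → queue [M, J, I, H, E, D, C]
Visit M → queue [J, I, H, E, D, C]
Visit J; enqueue L → queue [I, H, E, D, C, L]
Visit I → queue [H, E, D, C, L]
Visit H → queue [E, D, C, L]
Visit E → queue [D, C, L]
Visit D → queue [C, L]
Visit C → queue [L]
Visit L → queue []

Visit order: G, N, K, F, B, A, M, J, I, H, E, D, C, L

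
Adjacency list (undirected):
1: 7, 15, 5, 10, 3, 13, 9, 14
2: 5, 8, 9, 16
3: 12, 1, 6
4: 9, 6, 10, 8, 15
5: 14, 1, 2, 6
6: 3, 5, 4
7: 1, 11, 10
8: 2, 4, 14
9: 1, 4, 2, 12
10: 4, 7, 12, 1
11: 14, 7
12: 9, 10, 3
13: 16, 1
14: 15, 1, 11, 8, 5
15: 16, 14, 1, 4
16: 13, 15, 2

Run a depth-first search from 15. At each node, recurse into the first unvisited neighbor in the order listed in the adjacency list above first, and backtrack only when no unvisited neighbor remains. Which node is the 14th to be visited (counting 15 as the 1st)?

Visit 15
15 → 16
16 → 13
13 → 1
1 → 7
7 → 11
11 → 14
14 → 8
8 → 2
2 → 5
5 → 6
6 → 3
3 → 12
12 → 9
9 → 4
4 → 10

Visit order: 15, 16, 13, 1, 7, 11, 14, 8, 2, 5, 6, 3, 12, 9, 4, 10

9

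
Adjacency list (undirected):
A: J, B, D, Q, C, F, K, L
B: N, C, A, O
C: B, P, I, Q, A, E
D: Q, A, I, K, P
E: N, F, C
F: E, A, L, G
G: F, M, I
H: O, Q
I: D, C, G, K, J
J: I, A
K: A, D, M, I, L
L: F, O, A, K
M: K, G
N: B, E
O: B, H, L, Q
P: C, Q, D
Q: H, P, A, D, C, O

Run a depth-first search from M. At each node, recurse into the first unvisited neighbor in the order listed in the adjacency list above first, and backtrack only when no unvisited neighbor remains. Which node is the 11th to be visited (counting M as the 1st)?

Visit M
M → K
K → A
A → J
J → I
I → D
D → Q
Q → H
H → O
O → B
B → N
N → E
E → F
F → L
F → G
E → C
C → P

Visit order: M, K, A, J, I, D, Q, H, O, B, N, E, F, L, G, C, P

N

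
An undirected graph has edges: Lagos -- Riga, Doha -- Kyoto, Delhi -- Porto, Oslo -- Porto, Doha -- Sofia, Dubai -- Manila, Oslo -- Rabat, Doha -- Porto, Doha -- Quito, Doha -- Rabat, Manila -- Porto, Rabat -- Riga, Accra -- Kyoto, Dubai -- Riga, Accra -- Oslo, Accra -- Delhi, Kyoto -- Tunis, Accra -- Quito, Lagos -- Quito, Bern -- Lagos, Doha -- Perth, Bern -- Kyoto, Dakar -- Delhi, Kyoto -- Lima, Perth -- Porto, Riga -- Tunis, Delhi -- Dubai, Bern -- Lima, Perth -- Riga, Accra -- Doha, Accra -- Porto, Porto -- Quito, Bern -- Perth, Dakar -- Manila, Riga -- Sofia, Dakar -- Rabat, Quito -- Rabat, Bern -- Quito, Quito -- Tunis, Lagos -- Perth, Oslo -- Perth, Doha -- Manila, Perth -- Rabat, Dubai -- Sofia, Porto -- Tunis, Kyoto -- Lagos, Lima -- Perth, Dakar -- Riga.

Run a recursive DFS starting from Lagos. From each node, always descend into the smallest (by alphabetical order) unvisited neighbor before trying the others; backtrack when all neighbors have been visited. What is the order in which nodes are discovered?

Visit Lagos
Lagos → Bern
Bern → Kyoto
Kyoto → Accra
Accra → Delhi
Delhi → Dakar
Dakar → Manila
Manila → Doha
Doha → Perth
Perth → Lima
Perth → Oslo
Oslo → Porto
Porto → Quito
Quito → Rabat
Rabat → Riga
Riga → Dubai
Dubai → Sofia
Riga → Tunis

Lagos -> Bern -> Kyoto -> Accra -> Delhi -> Dakar -> Manila -> Doha -> Perth -> Lima -> Oslo -> Porto -> Quito -> Rabat -> Riga -> Dubai -> Sofia -> Tunis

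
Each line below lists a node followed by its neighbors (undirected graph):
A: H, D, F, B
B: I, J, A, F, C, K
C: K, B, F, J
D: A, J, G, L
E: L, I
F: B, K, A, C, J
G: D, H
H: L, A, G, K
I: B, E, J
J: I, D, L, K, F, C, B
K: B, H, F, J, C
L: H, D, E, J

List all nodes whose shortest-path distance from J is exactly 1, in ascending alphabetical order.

B, C, D, F, I, K, L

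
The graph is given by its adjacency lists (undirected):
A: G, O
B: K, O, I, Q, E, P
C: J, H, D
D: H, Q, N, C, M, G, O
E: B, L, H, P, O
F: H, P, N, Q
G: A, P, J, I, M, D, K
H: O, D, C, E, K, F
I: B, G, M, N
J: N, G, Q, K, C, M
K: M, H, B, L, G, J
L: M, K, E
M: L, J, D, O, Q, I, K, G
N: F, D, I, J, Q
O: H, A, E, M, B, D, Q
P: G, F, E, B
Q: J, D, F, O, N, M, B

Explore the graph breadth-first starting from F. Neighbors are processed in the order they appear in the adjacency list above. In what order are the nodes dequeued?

F, H, P, N, Q, O, D, C, E, K, G, B, I, J, M, A, L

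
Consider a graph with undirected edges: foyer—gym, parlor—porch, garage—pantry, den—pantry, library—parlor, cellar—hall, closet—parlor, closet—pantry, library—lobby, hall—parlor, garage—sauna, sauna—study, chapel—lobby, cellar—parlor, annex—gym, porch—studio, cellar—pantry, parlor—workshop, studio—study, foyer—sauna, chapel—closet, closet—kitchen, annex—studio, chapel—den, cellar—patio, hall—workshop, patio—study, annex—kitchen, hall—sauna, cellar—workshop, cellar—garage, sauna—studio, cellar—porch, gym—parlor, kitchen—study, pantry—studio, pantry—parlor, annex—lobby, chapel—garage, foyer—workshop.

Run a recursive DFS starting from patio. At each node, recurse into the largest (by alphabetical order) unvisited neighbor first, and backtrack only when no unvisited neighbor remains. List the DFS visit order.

patio, study, studio, sauna, hall, workshop, parlor, porch, cellar, pantry, garage, chapel, lobby, library, annex, kitchen, closet, gym, foyer, den

Visit patio
patio → study
study → studio
studio → sauna
sauna → hall
hall → workshop
workshop → parlor
parlor → porch
porch → cellar
cellar → pantry
pantry → garage
garage → chapel
chapel → lobby
lobby → library
lobby → annex
annex → kitchen
kitchen → closet
annex → gym
gym → foyer
chapel → den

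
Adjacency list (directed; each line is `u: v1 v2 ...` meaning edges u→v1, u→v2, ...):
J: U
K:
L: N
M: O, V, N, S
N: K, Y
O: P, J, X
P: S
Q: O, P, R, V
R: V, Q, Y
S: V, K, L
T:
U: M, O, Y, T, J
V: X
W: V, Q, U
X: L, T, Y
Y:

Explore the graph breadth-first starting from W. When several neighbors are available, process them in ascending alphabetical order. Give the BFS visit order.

Visit W; enqueue Q, U, V → queue [Q, U, V]
Visit Q; enqueue O, P, R → queue [U, V, O, P, R]
Visit U; enqueue J, M, T, Y → queue [V, O, P, R, J, M, T, Y]
Visit V; enqueue X → queue [O, P, R, J, M, T, Y, X]
Visit O → queue [P, R, J, M, T, Y, X]
Visit P; enqueue S → queue [R, J, M, T, Y, X, S]
Visit R → queue [J, M, T, Y, X, S]
Visit J → queue [M, T, Y, X, S]
Visit M; enqueue N → queue [T, Y, X, S, N]
Visit T → queue [Y, X, S, N]
Visit Y → queue [X, S, N]
Visit X; enqueue L → queue [S, N, L]
Visit S; enqueue K → queue [N, L, K]
Visit N → queue [L, K]
Visit L → queue [K]
Visit K → queue []

W -> Q -> U -> V -> O -> P -> R -> J -> M -> T -> Y -> X -> S -> N -> L -> K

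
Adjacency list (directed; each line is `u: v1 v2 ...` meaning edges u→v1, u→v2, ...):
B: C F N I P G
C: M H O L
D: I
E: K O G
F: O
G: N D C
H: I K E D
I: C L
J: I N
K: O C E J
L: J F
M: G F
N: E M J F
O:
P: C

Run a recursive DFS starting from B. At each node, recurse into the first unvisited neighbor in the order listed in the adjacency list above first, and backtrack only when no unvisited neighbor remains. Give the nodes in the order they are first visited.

Visit B
B → C
C → M
M → G
G → N
N → E
E → K
K → O
K → J
J → I
I → L
L → F
G → D
C → H
B → P

B C M G N E K O J I L F D H P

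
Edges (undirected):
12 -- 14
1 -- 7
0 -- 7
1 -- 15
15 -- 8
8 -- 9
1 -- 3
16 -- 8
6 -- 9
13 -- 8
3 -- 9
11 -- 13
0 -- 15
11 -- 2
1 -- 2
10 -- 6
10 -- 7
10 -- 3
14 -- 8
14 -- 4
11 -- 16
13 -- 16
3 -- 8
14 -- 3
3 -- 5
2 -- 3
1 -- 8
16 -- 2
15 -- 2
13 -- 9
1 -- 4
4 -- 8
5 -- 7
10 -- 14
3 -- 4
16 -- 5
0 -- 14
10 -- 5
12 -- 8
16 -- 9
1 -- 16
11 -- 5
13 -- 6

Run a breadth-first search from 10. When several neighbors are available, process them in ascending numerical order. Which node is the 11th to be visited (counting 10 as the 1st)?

9

Visit 10; enqueue 3, 5, 6, 7, 14 → queue [3, 5, 6, 7, 14]
Visit 3; enqueue 1, 2, 4, 8, 9 → queue [5, 6, 7, 14, 1, 2, 4, 8, 9]
Visit 5; enqueue 11, 16 → queue [6, 7, 14, 1, 2, 4, 8, 9, 11, 16]
Visit 6; enqueue 13 → queue [7, 14, 1, 2, 4, 8, 9, 11, 16, 13]
Visit 7; enqueue 0 → queue [14, 1, 2, 4, 8, 9, 11, 16, 13, 0]
Visit 14; enqueue 12 → queue [1, 2, 4, 8, 9, 11, 16, 13, 0, 12]
Visit 1; enqueue 15 → queue [2, 4, 8, 9, 11, 16, 13, 0, 12, 15]
Visit 2 → queue [4, 8, 9, 11, 16, 13, 0, 12, 15]
Visit 4 → queue [8, 9, 11, 16, 13, 0, 12, 15]
Visit 8 → queue [9, 11, 16, 13, 0, 12, 15]
Visit 9 → queue [11, 16, 13, 0, 12, 15]
Visit 11 → queue [16, 13, 0, 12, 15]
Visit 16 → queue [13, 0, 12, 15]
Visit 13 → queue [0, 12, 15]
Visit 0 → queue [12, 15]
Visit 12 → queue [15]
Visit 15 → queue []

Visit order: 10, 3, 5, 6, 7, 14, 1, 2, 4, 8, 9, 11, 16, 13, 0, 12, 15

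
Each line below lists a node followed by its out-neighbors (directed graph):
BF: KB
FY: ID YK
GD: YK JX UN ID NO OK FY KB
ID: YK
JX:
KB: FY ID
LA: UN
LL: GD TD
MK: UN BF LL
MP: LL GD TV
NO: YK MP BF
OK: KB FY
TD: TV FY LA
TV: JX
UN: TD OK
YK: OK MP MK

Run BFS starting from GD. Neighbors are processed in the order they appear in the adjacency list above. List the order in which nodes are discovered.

Visit GD; enqueue YK, JX, UN, ID, NO, OK, FY, KB → queue [YK, JX, UN, ID, NO, OK, FY, KB]
Visit YK; enqueue MP, MK → queue [JX, UN, ID, NO, OK, FY, KB, MP, MK]
Visit JX → queue [UN, ID, NO, OK, FY, KB, MP, MK]
Visit UN; enqueue TD → queue [ID, NO, OK, FY, KB, MP, MK, TD]
Visit ID → queue [NO, OK, FY, KB, MP, MK, TD]
Visit NO; enqueue BF → queue [OK, FY, KB, MP, MK, TD, BF]
Visit OK → queue [FY, KB, MP, MK, TD, BF]
Visit FY → queue [KB, MP, MK, TD, BF]
Visit KB → queue [MP, MK, TD, BF]
Visit MP; enqueue LL, TV → queue [MK, TD, BF, LL, TV]
Visit MK → queue [TD, BF, LL, TV]
Visit TD; enqueue LA → queue [BF, LL, TV, LA]
Visit BF → queue [LL, TV, LA]
Visit LL → queue [TV, LA]
Visit TV → queue [LA]
Visit LA → queue []

GD, YK, JX, UN, ID, NO, OK, FY, KB, MP, MK, TD, BF, LL, TV, LA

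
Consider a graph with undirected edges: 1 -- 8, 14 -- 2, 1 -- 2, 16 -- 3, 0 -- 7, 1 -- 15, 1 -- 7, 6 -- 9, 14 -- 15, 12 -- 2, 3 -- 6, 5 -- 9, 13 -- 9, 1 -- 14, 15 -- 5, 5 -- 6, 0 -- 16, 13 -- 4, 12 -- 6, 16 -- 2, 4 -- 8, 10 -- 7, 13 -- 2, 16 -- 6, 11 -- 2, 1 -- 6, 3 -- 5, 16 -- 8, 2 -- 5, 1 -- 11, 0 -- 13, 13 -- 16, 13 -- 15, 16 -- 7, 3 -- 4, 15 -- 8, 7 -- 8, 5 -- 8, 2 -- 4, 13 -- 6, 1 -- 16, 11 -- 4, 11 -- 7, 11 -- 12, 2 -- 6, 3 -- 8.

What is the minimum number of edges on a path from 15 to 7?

2

Level 0: 15
Level 1: 1, 5, 8, 13, 14
Level 2: 0, 2, 3, 4, 6, 7, 9, 11, 16
Level 3: 10, 12
7 first appears at level 2.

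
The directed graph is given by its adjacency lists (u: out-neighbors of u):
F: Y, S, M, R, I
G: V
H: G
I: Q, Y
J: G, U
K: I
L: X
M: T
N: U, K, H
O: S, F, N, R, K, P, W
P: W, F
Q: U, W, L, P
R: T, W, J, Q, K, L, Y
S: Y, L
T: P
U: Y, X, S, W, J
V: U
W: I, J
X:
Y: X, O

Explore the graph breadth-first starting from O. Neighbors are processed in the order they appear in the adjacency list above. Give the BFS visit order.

O, S, F, N, R, K, P, W, Y, L, M, I, U, H, T, J, Q, X, G, V

Visit O; enqueue S, F, N, R, K, P, W → queue [S, F, N, R, K, P, W]
Visit S; enqueue Y, L → queue [F, N, R, K, P, W, Y, L]
Visit F; enqueue M, I → queue [N, R, K, P, W, Y, L, M, I]
Visit N; enqueue U, H → queue [R, K, P, W, Y, L, M, I, U, H]
Visit R; enqueue T, J, Q → queue [K, P, W, Y, L, M, I, U, H, T, J, Q]
Visit K → queue [P, W, Y, L, M, I, U, H, T, J, Q]
Visit P → queue [W, Y, L, M, I, U, H, T, J, Q]
Visit W → queue [Y, L, M, I, U, H, T, J, Q]
Visit Y; enqueue X → queue [L, M, I, U, H, T, J, Q, X]
Visit L → queue [M, I, U, H, T, J, Q, X]
Visit M → queue [I, U, H, T, J, Q, X]
Visit I → queue [U, H, T, J, Q, X]
Visit U → queue [H, T, J, Q, X]
Visit H; enqueue G → queue [T, J, Q, X, G]
Visit T → queue [J, Q, X, G]
Visit J → queue [Q, X, G]
Visit Q → queue [X, G]
Visit X → queue [G]
Visit G; enqueue V → queue [V]
Visit V → queue []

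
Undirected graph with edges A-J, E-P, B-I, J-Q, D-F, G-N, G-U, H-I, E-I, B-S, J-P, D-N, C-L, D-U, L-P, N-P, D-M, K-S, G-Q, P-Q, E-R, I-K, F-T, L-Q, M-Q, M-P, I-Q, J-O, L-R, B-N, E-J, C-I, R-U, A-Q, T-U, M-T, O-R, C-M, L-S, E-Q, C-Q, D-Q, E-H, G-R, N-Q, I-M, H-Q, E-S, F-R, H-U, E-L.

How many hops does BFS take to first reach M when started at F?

Level 0: F
Level 1: D, R, T
Level 2: E, G, L, M, N, O, Q, U
Level 3: A, B, C, H, I, J, P, S
Level 4: K
M first appears at level 2.

2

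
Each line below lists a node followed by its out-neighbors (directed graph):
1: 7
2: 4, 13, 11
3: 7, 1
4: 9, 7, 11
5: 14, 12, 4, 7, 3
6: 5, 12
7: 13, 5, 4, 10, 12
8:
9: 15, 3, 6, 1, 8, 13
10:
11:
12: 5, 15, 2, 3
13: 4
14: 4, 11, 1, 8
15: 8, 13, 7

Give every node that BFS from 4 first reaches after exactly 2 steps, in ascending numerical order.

Level 0: 4
Level 1: 7, 9, 11
Level 2: 1, 3, 5, 6, 8, 10, 12, 13, 15
Level 3: 2, 14

1, 3, 5, 6, 8, 10, 12, 13, 15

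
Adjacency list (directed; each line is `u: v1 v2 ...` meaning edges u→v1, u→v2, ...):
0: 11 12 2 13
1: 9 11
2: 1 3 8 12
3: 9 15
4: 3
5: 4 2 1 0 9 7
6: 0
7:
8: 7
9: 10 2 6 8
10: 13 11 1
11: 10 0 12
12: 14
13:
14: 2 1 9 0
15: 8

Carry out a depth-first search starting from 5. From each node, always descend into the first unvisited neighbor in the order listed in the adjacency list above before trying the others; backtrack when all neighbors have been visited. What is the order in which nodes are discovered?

5, 4, 3, 9, 10, 13, 11, 0, 12, 14, 2, 1, 8, 7, 6, 15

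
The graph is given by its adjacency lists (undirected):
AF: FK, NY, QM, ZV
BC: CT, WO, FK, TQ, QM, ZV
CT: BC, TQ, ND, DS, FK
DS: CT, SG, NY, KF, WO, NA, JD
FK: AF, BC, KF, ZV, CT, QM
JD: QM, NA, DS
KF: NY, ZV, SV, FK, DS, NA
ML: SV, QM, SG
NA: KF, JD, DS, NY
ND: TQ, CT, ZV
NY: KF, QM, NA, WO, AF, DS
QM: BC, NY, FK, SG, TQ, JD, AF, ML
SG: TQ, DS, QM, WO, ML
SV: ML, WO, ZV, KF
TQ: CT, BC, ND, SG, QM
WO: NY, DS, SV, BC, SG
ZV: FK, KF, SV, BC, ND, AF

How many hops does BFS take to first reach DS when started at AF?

2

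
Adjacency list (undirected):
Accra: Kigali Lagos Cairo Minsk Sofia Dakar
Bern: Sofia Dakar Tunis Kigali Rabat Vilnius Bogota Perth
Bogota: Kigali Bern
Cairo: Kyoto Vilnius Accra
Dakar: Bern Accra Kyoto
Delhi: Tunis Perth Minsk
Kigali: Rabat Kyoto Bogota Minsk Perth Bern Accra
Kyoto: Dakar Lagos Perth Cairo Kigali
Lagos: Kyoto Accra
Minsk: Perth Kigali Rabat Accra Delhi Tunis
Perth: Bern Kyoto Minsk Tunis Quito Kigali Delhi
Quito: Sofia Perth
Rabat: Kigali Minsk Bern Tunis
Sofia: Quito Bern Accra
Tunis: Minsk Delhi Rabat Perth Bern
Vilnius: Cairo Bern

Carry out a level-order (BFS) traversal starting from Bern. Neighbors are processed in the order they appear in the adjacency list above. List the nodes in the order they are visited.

Bern, Sofia, Dakar, Tunis, Kigali, Rabat, Vilnius, Bogota, Perth, Quito, Accra, Kyoto, Minsk, Delhi, Cairo, Lagos

Visit Bern; enqueue Sofia, Dakar, Tunis, Kigali, Rabat, Vilnius, Bogota, Perth → queue [Sofia, Dakar, Tunis, Kigali, Rabat, Vilnius, Bogota, Perth]
Visit Sofia; enqueue Quito, Accra → queue [Dakar, Tunis, Kigali, Rabat, Vilnius, Bogota, Perth, Quito, Accra]
Visit Dakar; enqueue Kyoto → queue [Tunis, Kigali, Rabat, Vilnius, Bogota, Perth, Quito, Accra, Kyoto]
Visit Tunis; enqueue Minsk, Delhi → queue [Kigali, Rabat, Vilnius, Bogota, Perth, Quito, Accra, Kyoto, Minsk, Delhi]
Visit Kigali → queue [Rabat, Vilnius, Bogota, Perth, Quito, Accra, Kyoto, Minsk, Delhi]
Visit Rabat → queue [Vilnius, Bogota, Perth, Quito, Accra, Kyoto, Minsk, Delhi]
Visit Vilnius; enqueue Cairo → queue [Bogota, Perth, Quito, Accra, Kyoto, Minsk, Delhi, Cairo]
Visit Bogota → queue [Perth, Quito, Accra, Kyoto, Minsk, Delhi, Cairo]
Visit Perth → queue [Quito, Accra, Kyoto, Minsk, Delhi, Cairo]
Visit Quito → queue [Accra, Kyoto, Minsk, Delhi, Cairo]
Visit Accra; enqueue Lagos → queue [Kyoto, Minsk, Delhi, Cairo, Lagos]
Visit Kyoto → queue [Minsk, Delhi, Cairo, Lagos]
Visit Minsk → queue [Delhi, Cairo, Lagos]
Visit Delhi → queue [Cairo, Lagos]
Visit Cairo → queue [Lagos]
Visit Lagos → queue []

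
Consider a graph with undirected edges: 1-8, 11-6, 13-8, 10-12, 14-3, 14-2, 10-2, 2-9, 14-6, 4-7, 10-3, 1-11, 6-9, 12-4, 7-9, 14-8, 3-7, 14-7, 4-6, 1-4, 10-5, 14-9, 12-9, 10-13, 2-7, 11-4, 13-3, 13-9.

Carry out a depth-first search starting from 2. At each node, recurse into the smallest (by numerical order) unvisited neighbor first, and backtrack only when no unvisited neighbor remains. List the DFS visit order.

2, 7, 3, 10, 5, 12, 4, 1, 8, 13, 9, 6, 11, 14

Visit 2
2 → 7
7 → 3
3 → 10
10 → 5
10 → 12
12 → 4
4 → 1
1 → 8
8 → 13
13 → 9
9 → 6
6 → 11
6 → 14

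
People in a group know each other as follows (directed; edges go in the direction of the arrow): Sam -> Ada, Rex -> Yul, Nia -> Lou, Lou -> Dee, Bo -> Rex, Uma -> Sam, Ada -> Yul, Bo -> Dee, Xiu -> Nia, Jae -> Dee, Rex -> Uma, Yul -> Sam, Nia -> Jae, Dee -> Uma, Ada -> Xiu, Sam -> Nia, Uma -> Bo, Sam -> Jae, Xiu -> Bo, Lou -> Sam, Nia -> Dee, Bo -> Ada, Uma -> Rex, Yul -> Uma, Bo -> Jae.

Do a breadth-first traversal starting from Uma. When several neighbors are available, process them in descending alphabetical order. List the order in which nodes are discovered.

Uma → Sam → Rex → Bo → Nia → Jae → Ada → Yul → Dee → Lou → Xiu

Visit Uma; enqueue Sam, Rex, Bo → queue [Sam, Rex, Bo]
Visit Sam; enqueue Nia, Jae, Ada → queue [Rex, Bo, Nia, Jae, Ada]
Visit Rex; enqueue Yul → queue [Bo, Nia, Jae, Ada, Yul]
Visit Bo; enqueue Dee → queue [Nia, Jae, Ada, Yul, Dee]
Visit Nia; enqueue Lou → queue [Jae, Ada, Yul, Dee, Lou]
Visit Jae → queue [Ada, Yul, Dee, Lou]
Visit Ada; enqueue Xiu → queue [Yul, Dee, Lou, Xiu]
Visit Yul → queue [Dee, Lou, Xiu]
Visit Dee → queue [Lou, Xiu]
Visit Lou → queue [Xiu]
Visit Xiu → queue []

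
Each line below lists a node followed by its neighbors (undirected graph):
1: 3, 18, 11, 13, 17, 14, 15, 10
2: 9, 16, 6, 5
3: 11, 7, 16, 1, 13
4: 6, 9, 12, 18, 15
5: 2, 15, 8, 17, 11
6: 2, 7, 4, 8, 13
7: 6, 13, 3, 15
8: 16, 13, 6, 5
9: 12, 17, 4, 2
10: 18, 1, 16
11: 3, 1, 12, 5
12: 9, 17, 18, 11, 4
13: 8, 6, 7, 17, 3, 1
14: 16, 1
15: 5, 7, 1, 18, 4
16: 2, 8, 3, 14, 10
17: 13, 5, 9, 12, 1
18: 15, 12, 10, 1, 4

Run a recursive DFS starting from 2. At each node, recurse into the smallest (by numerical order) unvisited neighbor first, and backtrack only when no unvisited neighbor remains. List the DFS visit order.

Visit 2
2 → 5
5 → 8
8 → 6
6 → 4
4 → 9
9 → 12
12 → 11
11 → 1
1 → 3
3 → 7
7 → 13
13 → 17
7 → 15
15 → 18
18 → 10
10 → 16
16 → 14

2 -> 5 -> 8 -> 6 -> 4 -> 9 -> 12 -> 11 -> 1 -> 3 -> 7 -> 13 -> 17 -> 15 -> 18 -> 10 -> 16 -> 14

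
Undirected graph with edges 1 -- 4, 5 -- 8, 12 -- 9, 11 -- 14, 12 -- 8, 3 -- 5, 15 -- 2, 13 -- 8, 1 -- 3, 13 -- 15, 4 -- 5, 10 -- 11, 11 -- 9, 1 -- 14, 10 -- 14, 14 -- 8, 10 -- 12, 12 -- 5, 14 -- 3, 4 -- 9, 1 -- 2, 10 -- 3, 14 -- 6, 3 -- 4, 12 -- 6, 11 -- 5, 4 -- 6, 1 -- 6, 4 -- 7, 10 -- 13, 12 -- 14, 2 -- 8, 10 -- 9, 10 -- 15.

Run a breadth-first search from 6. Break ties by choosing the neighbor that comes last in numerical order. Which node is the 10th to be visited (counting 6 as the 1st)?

9

Visit 6; enqueue 14, 12, 4, 1 → queue [14, 12, 4, 1]
Visit 14; enqueue 11, 10, 8, 3 → queue [12, 4, 1, 11, 10, 8, 3]
Visit 12; enqueue 9, 5 → queue [4, 1, 11, 10, 8, 3, 9, 5]
Visit 4; enqueue 7 → queue [1, 11, 10, 8, 3, 9, 5, 7]
Visit 1; enqueue 2 → queue [11, 10, 8, 3, 9, 5, 7, 2]
Visit 11 → queue [10, 8, 3, 9, 5, 7, 2]
Visit 10; enqueue 15, 13 → queue [8, 3, 9, 5, 7, 2, 15, 13]
Visit 8 → queue [3, 9, 5, 7, 2, 15, 13]
Visit 3 → queue [9, 5, 7, 2, 15, 13]
Visit 9 → queue [5, 7, 2, 15, 13]
Visit 5 → queue [7, 2, 15, 13]
Visit 7 → queue [2, 15, 13]
Visit 2 → queue [15, 13]
Visit 15 → queue [13]
Visit 13 → queue []

Visit order: 6, 14, 12, 4, 1, 11, 10, 8, 3, 9, 5, 7, 2, 15, 13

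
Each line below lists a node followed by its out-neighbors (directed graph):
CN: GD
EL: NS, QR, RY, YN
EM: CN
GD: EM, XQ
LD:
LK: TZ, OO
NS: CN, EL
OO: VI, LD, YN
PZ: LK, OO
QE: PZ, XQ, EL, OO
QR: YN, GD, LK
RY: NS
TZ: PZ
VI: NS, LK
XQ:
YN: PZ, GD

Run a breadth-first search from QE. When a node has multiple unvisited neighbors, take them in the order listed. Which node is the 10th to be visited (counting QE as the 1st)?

YN

Visit QE; enqueue PZ, XQ, EL, OO → queue [PZ, XQ, EL, OO]
Visit PZ; enqueue LK → queue [XQ, EL, OO, LK]
Visit XQ → queue [EL, OO, LK]
Visit EL; enqueue NS, QR, RY, YN → queue [OO, LK, NS, QR, RY, YN]
Visit OO; enqueue VI, LD → queue [LK, NS, QR, RY, YN, VI, LD]
Visit LK; enqueue TZ → queue [NS, QR, RY, YN, VI, LD, TZ]
Visit NS; enqueue CN → queue [QR, RY, YN, VI, LD, TZ, CN]
Visit QR; enqueue GD → queue [RY, YN, VI, LD, TZ, CN, GD]
Visit RY → queue [YN, VI, LD, TZ, CN, GD]
Visit YN → queue [VI, LD, TZ, CN, GD]
Visit VI → queue [LD, TZ, CN, GD]
Visit LD → queue [TZ, CN, GD]
Visit TZ → queue [CN, GD]
Visit CN → queue [GD]
Visit GD; enqueue EM → queue [EM]
Visit EM → queue []

Visit order: QE, PZ, XQ, EL, OO, LK, NS, QR, RY, YN, VI, LD, TZ, CN, GD, EM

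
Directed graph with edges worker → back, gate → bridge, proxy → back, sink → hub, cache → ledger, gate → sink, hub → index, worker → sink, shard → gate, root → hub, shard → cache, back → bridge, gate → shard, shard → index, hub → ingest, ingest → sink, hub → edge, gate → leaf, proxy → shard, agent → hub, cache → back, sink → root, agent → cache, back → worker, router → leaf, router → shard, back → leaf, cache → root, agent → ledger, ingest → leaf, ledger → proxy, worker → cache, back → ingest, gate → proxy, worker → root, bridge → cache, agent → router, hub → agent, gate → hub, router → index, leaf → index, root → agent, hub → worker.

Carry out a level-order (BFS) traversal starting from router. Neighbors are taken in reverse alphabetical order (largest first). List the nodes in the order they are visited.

Visit router; enqueue shard, leaf, index → queue [shard, leaf, index]
Visit shard; enqueue gate, cache → queue [leaf, index, gate, cache]
Visit leaf → queue [index, gate, cache]
Visit index → queue [gate, cache]
Visit gate; enqueue sink, proxy, hub, bridge → queue [cache, sink, proxy, hub, bridge]
Visit cache; enqueue root, ledger, back → queue [sink, proxy, hub, bridge, root, ledger, back]
Visit sink → queue [proxy, hub, bridge, root, ledger, back]
Visit proxy → queue [hub, bridge, root, ledger, back]
Visit hub; enqueue worker, ingest, edge, agent → queue [bridge, root, ledger, back, worker, ingest, edge, agent]
Visit bridge → queue [root, ledger, back, worker, ingest, edge, agent]
Visit root → queue [ledger, back, worker, ingest, edge, agent]
Visit ledger → queue [back, worker, ingest, edge, agent]
Visit back → queue [worker, ingest, edge, agent]
Visit worker → queue [ingest, edge, agent]
Visit ingest → queue [edge, agent]
Visit edge → queue [agent]
Visit agent → queue []

router, shard, leaf, index, gate, cache, sink, proxy, hub, bridge, root, ledger, back, worker, ingest, edge, agent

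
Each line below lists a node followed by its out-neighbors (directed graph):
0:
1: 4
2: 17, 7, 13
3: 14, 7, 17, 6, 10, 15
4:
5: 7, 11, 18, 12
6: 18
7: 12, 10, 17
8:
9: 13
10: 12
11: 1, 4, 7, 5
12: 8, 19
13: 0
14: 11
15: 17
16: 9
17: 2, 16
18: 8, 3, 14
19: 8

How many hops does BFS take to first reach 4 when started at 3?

3

Level 0: 3
Level 1: 6, 7, 10, 14, 15, 17
Level 2: 2, 11, 12, 16, 18
Level 3: 1, 4, 5, 8, 9, 13, 19
Level 4: 0
4 first appears at level 3.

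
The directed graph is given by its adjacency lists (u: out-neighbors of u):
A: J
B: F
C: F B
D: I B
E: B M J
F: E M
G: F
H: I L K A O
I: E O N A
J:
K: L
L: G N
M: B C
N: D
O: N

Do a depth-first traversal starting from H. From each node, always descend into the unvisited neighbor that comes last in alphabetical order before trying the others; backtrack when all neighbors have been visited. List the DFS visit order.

H, O, N, D, I, E, M, C, F, B, J, A, L, G, K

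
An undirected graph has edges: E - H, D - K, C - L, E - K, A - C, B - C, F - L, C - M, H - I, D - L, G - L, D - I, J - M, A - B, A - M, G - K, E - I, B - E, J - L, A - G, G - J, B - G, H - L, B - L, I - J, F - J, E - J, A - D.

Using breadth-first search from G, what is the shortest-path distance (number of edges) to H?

Level 0: G
Level 1: A, B, J, K, L
Level 2: C, D, E, F, H, I, M
H first appears at level 2.

2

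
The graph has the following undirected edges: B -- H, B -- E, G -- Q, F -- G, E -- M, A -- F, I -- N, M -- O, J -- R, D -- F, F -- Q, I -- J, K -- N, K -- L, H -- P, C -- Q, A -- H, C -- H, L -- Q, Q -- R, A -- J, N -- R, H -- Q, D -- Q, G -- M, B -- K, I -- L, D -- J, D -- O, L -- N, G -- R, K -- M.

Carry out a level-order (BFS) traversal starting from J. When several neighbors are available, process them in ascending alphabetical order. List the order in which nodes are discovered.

J A D I R F H O Q L N G B C P M K E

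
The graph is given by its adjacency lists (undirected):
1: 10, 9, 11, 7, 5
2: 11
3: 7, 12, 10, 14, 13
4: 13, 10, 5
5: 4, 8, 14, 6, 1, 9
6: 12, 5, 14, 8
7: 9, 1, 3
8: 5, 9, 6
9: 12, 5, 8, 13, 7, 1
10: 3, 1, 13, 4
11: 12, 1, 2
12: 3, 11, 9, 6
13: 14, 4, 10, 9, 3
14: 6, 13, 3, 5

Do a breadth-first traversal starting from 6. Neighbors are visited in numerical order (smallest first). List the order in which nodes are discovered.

6, 5, 8, 12, 14, 1, 4, 9, 3, 11, 13, 7, 10, 2

Visit 6; enqueue 5, 8, 12, 14 → queue [5, 8, 12, 14]
Visit 5; enqueue 1, 4, 9 → queue [8, 12, 14, 1, 4, 9]
Visit 8 → queue [12, 14, 1, 4, 9]
Visit 12; enqueue 3, 11 → queue [14, 1, 4, 9, 3, 11]
Visit 14; enqueue 13 → queue [1, 4, 9, 3, 11, 13]
Visit 1; enqueue 7, 10 → queue [4, 9, 3, 11, 13, 7, 10]
Visit 4 → queue [9, 3, 11, 13, 7, 10]
Visit 9 → queue [3, 11, 13, 7, 10]
Visit 3 → queue [11, 13, 7, 10]
Visit 11; enqueue 2 → queue [13, 7, 10, 2]
Visit 13 → queue [7, 10, 2]
Visit 7 → queue [10, 2]
Visit 10 → queue [2]
Visit 2 → queue []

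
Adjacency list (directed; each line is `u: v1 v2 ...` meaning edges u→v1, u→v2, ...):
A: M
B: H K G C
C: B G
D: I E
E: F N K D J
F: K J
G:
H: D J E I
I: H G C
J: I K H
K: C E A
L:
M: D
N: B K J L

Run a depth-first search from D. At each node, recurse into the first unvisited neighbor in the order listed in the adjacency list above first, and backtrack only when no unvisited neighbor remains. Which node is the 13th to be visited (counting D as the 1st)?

A

Visit D
D → I
I → H
H → J
J → K
K → C
C → B
B → G
K → E
E → F
E → N
N → L
K → A
A → M

Visit order: D, I, H, J, K, C, B, G, E, F, N, L, A, M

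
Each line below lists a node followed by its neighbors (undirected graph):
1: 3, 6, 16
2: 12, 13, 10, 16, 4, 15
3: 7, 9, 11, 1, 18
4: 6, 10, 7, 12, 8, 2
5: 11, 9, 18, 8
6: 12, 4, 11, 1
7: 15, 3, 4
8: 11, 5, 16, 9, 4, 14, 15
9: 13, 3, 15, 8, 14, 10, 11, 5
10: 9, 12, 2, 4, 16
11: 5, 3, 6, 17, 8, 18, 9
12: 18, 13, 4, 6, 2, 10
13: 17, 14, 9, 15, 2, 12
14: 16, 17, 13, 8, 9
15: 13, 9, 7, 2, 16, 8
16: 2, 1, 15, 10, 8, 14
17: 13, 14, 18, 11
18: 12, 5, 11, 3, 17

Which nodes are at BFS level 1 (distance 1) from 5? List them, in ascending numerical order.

Level 0: 5
Level 1: 8, 9, 11, 18
Level 2: 3, 4, 6, 10, 12, 13, 14, 15, 16, 17
Level 3: 1, 2, 7

8, 9, 11, 18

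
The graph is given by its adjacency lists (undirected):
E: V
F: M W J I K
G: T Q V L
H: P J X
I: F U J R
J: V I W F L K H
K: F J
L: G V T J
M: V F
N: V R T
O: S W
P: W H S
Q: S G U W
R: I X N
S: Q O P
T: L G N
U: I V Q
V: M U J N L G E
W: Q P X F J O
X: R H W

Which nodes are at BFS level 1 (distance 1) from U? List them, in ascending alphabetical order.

I, Q, V

Level 0: U
Level 1: I, Q, V
Level 2: E, F, G, J, L, M, N, R, S, W
Level 3: H, K, O, P, T, X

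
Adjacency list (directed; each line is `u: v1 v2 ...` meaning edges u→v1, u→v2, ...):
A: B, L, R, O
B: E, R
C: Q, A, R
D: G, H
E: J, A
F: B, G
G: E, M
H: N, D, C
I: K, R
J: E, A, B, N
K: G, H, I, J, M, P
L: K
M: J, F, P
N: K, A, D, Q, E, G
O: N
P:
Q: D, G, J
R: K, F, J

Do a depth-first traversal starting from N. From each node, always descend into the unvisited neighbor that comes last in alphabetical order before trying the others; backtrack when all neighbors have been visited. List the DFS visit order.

N, Q, J, E, A, R, K, P, M, F, G, B, I, H, D, C, O, L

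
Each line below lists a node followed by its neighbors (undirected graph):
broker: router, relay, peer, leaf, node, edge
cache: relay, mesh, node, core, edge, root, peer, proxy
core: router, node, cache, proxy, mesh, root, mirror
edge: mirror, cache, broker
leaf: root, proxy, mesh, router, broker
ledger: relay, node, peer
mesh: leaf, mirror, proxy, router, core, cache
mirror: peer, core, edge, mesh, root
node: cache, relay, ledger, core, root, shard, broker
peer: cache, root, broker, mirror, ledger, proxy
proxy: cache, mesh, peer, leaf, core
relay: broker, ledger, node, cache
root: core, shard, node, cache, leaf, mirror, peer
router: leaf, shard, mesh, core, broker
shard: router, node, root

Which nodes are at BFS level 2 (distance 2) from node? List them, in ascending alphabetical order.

Level 0: node
Level 1: broker, cache, core, ledger, relay, root, shard
Level 2: edge, leaf, mesh, mirror, peer, proxy, router

edge, leaf, mesh, mirror, peer, proxy, router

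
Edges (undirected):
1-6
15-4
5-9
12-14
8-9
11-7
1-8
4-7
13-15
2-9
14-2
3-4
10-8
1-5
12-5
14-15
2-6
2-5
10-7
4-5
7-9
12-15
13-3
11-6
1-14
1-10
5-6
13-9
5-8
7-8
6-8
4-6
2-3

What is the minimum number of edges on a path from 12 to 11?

Level 0: 12
Level 1: 5, 14, 15
Level 2: 1, 2, 4, 6, 8, 9, 13
Level 3: 3, 7, 10, 11
11 first appears at level 3.

3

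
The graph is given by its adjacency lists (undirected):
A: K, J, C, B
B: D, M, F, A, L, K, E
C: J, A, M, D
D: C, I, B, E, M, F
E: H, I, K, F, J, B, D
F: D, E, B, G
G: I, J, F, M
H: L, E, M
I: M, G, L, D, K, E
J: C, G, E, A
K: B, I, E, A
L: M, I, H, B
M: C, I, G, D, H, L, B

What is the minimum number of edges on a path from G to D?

2

Level 0: G
Level 1: F, I, J, M
Level 2: A, B, C, D, E, H, K, L
D first appears at level 2.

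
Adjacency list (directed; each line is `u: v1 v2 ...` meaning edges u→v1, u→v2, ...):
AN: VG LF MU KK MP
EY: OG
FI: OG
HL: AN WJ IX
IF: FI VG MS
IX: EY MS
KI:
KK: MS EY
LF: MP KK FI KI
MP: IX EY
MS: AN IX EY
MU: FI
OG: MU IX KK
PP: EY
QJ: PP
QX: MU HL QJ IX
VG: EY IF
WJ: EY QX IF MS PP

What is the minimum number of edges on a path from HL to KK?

2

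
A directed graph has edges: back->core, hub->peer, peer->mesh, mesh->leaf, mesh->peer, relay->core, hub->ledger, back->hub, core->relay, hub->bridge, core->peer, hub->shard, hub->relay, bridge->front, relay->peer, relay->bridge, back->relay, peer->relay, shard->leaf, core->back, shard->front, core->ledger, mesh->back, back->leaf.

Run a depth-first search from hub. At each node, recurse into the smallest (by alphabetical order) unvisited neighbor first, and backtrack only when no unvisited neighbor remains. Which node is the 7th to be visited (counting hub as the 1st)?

back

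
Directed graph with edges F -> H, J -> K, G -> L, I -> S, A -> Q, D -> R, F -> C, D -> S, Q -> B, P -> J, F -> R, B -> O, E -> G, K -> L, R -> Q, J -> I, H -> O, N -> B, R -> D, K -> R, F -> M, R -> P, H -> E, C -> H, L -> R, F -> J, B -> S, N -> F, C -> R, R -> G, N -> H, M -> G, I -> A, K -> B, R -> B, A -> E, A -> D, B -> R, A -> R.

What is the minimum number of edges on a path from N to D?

3

Level 0: N
Level 1: B, F, H
Level 2: C, E, J, M, O, R, S
Level 3: D, G, I, K, P, Q
Level 4: A, L
D first appears at level 3.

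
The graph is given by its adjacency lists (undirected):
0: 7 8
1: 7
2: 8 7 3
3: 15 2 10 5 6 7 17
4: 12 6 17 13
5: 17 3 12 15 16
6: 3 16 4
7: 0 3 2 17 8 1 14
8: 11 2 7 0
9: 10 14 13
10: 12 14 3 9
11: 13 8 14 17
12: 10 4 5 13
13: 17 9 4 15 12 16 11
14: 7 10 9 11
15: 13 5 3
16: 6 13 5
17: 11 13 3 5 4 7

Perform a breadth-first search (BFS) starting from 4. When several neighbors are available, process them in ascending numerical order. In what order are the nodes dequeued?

Visit 4; enqueue 6, 12, 13, 17 → queue [6, 12, 13, 17]
Visit 6; enqueue 3, 16 → queue [12, 13, 17, 3, 16]
Visit 12; enqueue 5, 10 → queue [13, 17, 3, 16, 5, 10]
Visit 13; enqueue 9, 11, 15 → queue [17, 3, 16, 5, 10, 9, 11, 15]
Visit 17; enqueue 7 → queue [3, 16, 5, 10, 9, 11, 15, 7]
Visit 3; enqueue 2 → queue [16, 5, 10, 9, 11, 15, 7, 2]
Visit 16 → queue [5, 10, 9, 11, 15, 7, 2]
Visit 5 → queue [10, 9, 11, 15, 7, 2]
Visit 10; enqueue 14 → queue [9, 11, 15, 7, 2, 14]
Visit 9 → queue [11, 15, 7, 2, 14]
Visit 11; enqueue 8 → queue [15, 7, 2, 14, 8]
Visit 15 → queue [7, 2, 14, 8]
Visit 7; enqueue 0, 1 → queue [2, 14, 8, 0, 1]
Visit 2 → queue [14, 8, 0, 1]
Visit 14 → queue [8, 0, 1]
Visit 8 → queue [0, 1]
Visit 0 → queue [1]
Visit 1 → queue []

4 6 12 13 17 3 16 5 10 9 11 15 7 2 14 8 0 1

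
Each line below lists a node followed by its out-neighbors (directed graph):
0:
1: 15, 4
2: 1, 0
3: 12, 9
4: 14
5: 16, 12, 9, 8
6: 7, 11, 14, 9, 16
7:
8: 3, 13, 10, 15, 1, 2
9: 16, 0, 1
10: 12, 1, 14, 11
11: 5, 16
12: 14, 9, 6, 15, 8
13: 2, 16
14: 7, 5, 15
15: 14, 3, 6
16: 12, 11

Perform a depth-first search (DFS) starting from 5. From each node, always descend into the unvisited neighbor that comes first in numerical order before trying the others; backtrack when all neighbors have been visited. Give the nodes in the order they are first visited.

5, 8, 1, 4, 14, 7, 15, 3, 9, 0, 16, 11, 12, 6, 2, 10, 13

Visit 5
5 → 8
8 → 1
1 → 4
4 → 14
14 → 7
14 → 15
15 → 3
3 → 9
9 → 0
9 → 16
16 → 11
16 → 12
12 → 6
8 → 2
8 → 10
8 → 13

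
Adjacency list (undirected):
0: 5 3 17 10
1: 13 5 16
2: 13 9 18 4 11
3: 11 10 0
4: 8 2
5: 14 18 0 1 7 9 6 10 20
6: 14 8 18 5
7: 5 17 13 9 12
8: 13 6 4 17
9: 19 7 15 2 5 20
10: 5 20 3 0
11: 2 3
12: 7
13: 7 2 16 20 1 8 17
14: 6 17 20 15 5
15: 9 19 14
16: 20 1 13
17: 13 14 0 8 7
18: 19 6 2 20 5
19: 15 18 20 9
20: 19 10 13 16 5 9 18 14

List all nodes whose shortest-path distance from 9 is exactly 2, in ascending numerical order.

Level 0: 9
Level 1: 2, 5, 7, 15, 19, 20
Level 2: 0, 1, 4, 6, 10, 11, 12, 13, 14, 16, 17, 18
Level 3: 3, 8

0, 1, 4, 6, 10, 11, 12, 13, 14, 16, 17, 18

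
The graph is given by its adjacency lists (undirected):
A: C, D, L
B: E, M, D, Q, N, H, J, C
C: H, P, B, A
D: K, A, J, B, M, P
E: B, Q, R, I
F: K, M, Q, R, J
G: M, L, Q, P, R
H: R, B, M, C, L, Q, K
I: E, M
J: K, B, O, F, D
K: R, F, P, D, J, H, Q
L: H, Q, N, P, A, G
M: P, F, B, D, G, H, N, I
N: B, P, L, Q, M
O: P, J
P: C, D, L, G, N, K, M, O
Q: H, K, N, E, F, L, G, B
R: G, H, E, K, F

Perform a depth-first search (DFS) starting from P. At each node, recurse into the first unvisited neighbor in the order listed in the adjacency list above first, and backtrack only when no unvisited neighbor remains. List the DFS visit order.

Visit P
P → C
C → H
H → R
R → G
G → M
M → F
F → K
K → D
D → A
A → L
L → Q
Q → N
N → B
B → E
E → I
B → J
J → O

P C H R G M F K D A L Q N B E I J O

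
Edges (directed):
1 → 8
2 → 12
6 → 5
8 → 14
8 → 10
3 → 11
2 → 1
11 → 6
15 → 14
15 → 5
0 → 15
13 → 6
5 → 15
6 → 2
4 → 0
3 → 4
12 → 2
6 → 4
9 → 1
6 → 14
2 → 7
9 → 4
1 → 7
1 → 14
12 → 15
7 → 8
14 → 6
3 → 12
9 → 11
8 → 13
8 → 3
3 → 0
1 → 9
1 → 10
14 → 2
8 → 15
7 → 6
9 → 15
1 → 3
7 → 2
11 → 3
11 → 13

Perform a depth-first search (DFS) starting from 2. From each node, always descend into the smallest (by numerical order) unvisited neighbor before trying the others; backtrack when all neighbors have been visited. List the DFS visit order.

2, 1, 3, 0, 15, 5, 14, 6, 4, 11, 13, 12, 7, 8, 10, 9

Visit 2
2 → 1
1 → 3
3 → 0
0 → 15
15 → 5
15 → 14
14 → 6
6 → 4
3 → 11
11 → 13
3 → 12
1 → 7
7 → 8
8 → 10
1 → 9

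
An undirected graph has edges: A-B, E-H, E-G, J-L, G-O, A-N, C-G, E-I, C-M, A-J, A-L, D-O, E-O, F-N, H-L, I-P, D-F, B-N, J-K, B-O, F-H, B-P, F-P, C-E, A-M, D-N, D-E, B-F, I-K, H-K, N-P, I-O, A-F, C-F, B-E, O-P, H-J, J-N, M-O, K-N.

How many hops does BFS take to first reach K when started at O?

Level 0: O
Level 1: B, D, E, G, I, M, P
Level 2: A, C, F, H, K, N
Level 3: J, L
K first appears at level 2.

2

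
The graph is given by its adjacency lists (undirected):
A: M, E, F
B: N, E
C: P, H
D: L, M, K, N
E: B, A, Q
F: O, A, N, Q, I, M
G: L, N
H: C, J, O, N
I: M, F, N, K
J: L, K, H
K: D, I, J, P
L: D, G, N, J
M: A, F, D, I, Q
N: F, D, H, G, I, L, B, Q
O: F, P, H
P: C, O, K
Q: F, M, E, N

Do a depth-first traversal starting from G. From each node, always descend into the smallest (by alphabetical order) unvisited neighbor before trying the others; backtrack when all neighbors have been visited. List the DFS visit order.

Visit G
G → L
L → D
D → K
K → I
I → F
F → A
A → E
E → B
B → N
N → H
H → C
C → P
P → O
H → J
N → Q
Q → M

G, L, D, K, I, F, A, E, B, N, H, C, P, O, J, Q, M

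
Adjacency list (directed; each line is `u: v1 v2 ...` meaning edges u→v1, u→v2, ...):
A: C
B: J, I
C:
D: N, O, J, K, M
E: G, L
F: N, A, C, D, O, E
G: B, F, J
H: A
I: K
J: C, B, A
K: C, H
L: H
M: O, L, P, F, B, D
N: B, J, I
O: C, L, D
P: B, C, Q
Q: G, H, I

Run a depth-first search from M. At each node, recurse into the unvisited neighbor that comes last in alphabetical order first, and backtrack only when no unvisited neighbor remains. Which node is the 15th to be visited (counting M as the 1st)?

Visit M
M → P
P → Q
Q → I
I → K
K → H
H → A
A → C
Q → G
G → J
J → B
G → F
F → O
O → L
O → D
D → N
F → E

Visit order: M, P, Q, I, K, H, A, C, G, J, B, F, O, L, D, N, E

D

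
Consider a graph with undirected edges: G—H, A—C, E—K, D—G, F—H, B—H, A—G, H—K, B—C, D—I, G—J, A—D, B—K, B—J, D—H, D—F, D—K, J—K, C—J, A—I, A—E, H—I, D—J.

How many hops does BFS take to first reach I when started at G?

2

Level 0: G
Level 1: A, D, H, J
Level 2: B, C, E, F, I, K
I first appears at level 2.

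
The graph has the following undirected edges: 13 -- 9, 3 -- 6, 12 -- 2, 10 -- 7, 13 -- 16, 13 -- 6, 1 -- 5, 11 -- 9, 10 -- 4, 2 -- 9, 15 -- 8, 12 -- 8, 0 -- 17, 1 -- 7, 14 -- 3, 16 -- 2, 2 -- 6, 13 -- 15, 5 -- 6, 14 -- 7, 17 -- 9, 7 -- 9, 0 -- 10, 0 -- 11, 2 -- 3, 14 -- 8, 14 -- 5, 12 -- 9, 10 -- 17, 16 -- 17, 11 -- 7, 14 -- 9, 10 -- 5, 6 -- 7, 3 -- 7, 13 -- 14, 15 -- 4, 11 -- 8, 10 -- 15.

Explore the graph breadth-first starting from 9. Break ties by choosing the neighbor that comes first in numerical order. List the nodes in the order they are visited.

9 → 2 → 7 → 11 → 12 → 13 → 14 → 17 → 3 → 6 → 16 → 1 → 10 → 0 → 8 → 15 → 5 → 4

Visit 9; enqueue 2, 7, 11, 12, 13, 14, 17 → queue [2, 7, 11, 12, 13, 14, 17]
Visit 2; enqueue 3, 6, 16 → queue [7, 11, 12, 13, 14, 17, 3, 6, 16]
Visit 7; enqueue 1, 10 → queue [11, 12, 13, 14, 17, 3, 6, 16, 1, 10]
Visit 11; enqueue 0, 8 → queue [12, 13, 14, 17, 3, 6, 16, 1, 10, 0, 8]
Visit 12 → queue [13, 14, 17, 3, 6, 16, 1, 10, 0, 8]
Visit 13; enqueue 15 → queue [14, 17, 3, 6, 16, 1, 10, 0, 8, 15]
Visit 14; enqueue 5 → queue [17, 3, 6, 16, 1, 10, 0, 8, 15, 5]
Visit 17 → queue [3, 6, 16, 1, 10, 0, 8, 15, 5]
Visit 3 → queue [6, 16, 1, 10, 0, 8, 15, 5]
Visit 6 → queue [16, 1, 10, 0, 8, 15, 5]
Visit 16 → queue [1, 10, 0, 8, 15, 5]
Visit 1 → queue [10, 0, 8, 15, 5]
Visit 10; enqueue 4 → queue [0, 8, 15, 5, 4]
Visit 0 → queue [8, 15, 5, 4]
Visit 8 → queue [15, 5, 4]
Visit 15 → queue [5, 4]
Visit 5 → queue [4]
Visit 4 → queue []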